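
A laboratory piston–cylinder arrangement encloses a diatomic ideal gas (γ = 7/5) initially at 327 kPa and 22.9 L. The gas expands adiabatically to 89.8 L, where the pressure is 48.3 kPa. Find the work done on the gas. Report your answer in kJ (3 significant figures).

Adiabatic: W = (P₁V₁ − P₂V₂)/(γ − 1) with γ = 7/5.
P₁V₁ = 7488 J, P₂V₂ = 4337 J.
W = (7488 − 4337) / 0.4 = 7877 J.
Work on gas = −W_by = -7877 J.

W ≈ -7.88 kJ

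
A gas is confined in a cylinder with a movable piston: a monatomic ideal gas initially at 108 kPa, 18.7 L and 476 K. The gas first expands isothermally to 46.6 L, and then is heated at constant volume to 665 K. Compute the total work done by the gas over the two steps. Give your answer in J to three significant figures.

W_total ≈ 1840 J

Step 1 (isothermal): W = P₁V₁ ln(V₂/V₁) = (2020) ln(46.6/18.7) = 1844 J.
Step 2 (isochoric): W = 0 (constant volume).
W_total = 1844 + 0 = 1844 J.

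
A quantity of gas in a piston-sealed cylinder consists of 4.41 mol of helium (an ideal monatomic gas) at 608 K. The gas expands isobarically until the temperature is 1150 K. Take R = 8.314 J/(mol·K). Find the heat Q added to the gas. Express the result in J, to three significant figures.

Isobaric: W = nRΔT = (4.41)(8.314)(542) = 19872 J.
ΔU = nCᵥΔT with Cᵥ = 3R/2: ΔU = (4.41)(12.47)(542) = 29808 J.
Q = ΔU + W = 29808 + 19872 = 49681 J.

Q ≈ 49700 J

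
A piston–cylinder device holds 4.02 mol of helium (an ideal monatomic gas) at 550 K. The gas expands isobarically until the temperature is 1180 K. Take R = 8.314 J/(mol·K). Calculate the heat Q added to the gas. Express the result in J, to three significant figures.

Q ≈ 52600 J

Isobaric: W = nRΔT = (4.02)(8.314)(630) = 21056 J.
ΔU = nCᵥΔT with Cᵥ = 3R/2: ΔU = (4.02)(12.47)(630) = 31584 J.
Q = ΔU + W = 31584 + 21056 = 52640 J.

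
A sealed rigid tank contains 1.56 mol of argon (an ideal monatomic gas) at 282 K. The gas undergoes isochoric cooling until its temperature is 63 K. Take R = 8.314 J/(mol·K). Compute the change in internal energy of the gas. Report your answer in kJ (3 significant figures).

Constant volume ⇒ W = 0, so Q = ΔU = nCᵥΔT with Cᵥ = 3R/2 = 12.47 J/(mol·K).
ΔU = (1.56)(12.47)(63 − 282) = -4261 J.

ΔU ≈ -4.26 kJ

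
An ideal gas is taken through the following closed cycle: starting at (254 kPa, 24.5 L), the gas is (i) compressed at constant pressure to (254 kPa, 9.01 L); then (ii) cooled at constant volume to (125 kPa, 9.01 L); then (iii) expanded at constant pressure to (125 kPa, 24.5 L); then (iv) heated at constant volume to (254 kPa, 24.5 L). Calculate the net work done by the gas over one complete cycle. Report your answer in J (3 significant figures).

Constant-volume legs do no work.
W(i) = (254)(9.01 − 24.5) = -3934 J; W(iii) = (125)(24.5 − 9.01) = 1936 J.
W_net = -3934 + 1936 = -1998 J (the counter-clockwise enclosed area).

W_net ≈ -2000 J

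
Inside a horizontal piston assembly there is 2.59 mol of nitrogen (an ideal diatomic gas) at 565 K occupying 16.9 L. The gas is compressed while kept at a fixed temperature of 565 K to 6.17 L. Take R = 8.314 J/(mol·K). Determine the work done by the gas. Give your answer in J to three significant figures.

Isothermal: W = nRT ln(V₂/V₁).
W = (2.59)(8.314)(565) × ln(6.17/16.9)
  = 12166 × -1.008
W_by_gas = -12259 J.

W ≈ -12300 J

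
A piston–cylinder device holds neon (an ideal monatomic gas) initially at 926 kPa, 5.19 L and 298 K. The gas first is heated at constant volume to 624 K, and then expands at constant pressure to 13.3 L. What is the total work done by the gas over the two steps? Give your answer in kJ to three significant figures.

Step 1 (isochoric): W = 0 (constant volume).
After step 1: P = 1939 kPa (V unchanged).
Step 2 (isobaric): W = PΔV = (1939 kPa)(13.3 − 5.19 L) = 15725 J.
W_total = 0 + 15725 = 15725 J.

W_total ≈ 15.7 kJ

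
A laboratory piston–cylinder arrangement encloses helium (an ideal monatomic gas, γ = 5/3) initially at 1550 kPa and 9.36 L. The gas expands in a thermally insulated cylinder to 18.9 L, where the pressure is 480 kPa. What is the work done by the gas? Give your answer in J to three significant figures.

Adiabatic: W = (P₁V₁ − P₂V₂)/(γ − 1) with γ = 5/3.
P₁V₁ = 14508 J, P₂V₂ = 9072 J.
W = (14508 − 9072) / 0.6667 = 8154 J.

W ≈ 8150 J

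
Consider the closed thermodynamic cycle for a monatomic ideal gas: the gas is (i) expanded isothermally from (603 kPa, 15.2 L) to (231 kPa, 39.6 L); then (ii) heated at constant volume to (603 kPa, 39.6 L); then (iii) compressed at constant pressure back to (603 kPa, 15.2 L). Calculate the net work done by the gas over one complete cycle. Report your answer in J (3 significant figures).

W_net ≈ -5940 J

Leg (i): W = PᵢVᵢ ln(V_f/Vᵢ) = (9166) ln(39.6/15.2) = 8776 J.
Leg (ii): W = 0.
Leg (iii): W = PΔV = (603)(15.2 − 39.6) = -14713 J.
W_net = 8776 − 14713 = -5937 J.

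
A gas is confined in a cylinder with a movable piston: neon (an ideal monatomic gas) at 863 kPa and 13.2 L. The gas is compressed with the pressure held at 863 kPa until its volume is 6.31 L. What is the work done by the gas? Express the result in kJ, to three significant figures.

W ≈ -5.95 kJ

Isobaric: W = P ΔV.
W = (863 kPa)(6.31 − 13.2 L) = (863)(-6.89) = -5946 J.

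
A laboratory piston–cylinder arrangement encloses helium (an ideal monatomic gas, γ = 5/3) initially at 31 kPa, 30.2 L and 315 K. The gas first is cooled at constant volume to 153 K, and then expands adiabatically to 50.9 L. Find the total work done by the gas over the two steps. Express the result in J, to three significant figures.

Step 1 (isochoric): W = 0 (constant volume).
After step 1: P = 15.06 kPa (V unchanged).
Step 2 (adiabatic): W = (P₁V₁ − P₂V₂)/(γ−1) = (454.7 − 321.1)/0.667 = 200.5 J.
W_total = 0 + 200.5 = 200.5 J.

W_total ≈ 200 J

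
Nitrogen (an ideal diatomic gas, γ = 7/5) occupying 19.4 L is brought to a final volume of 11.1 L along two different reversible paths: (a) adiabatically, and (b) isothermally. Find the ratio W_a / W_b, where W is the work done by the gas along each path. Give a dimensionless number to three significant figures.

Path (a) adiabatic: W = P₁V₁(1 − (V₁/V₂)^(γ−1))/(γ−1) → W_a/(P₁V₁) = -0.6256.
Path (b) isothermal: W = P₁V₁ ln(V₂/V₁) → W_b/(P₁V₁) = -0.5583.
W_a / W_b = -0.6256 / -0.5583 = 1.12.

W_a / W_b ≈ 1.12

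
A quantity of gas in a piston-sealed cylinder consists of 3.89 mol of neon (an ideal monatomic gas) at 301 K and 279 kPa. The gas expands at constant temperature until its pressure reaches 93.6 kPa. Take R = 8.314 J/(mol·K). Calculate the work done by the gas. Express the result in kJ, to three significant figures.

Isothermal process: W = nRT ln(V₂/V₁) = nRT ln(P₁/P₂).
W = (3.89)(8.314)(301) × ln(279/93.6)
  = 9735 × ln(2.981) = 9735 × 1.092
W_by_gas = 10632 J.

W ≈ 10.6 kJ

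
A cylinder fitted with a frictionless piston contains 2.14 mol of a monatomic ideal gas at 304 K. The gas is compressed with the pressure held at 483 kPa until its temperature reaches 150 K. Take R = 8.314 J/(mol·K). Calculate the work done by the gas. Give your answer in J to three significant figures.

W ≈ -2740 J

Isobaric: W = P ΔV = nR ΔT.
W = (2.14)(8.314)(150 − 304) = -2740 J.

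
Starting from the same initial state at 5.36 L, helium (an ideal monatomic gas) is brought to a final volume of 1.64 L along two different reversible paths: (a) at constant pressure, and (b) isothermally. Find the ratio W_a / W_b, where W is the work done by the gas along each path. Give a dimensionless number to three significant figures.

Path (a) isobaric: W = P₁(V₂ − V₁) → W_a/(P₁V₁) = -0.694.
Path (b) isothermal: W = P₁V₁ ln(V₂/V₁) → W_b/(P₁V₁) = -1.184.
W_a / W_b = -0.694 / -1.184 = 0.586.

W_a / W_b ≈ 0.586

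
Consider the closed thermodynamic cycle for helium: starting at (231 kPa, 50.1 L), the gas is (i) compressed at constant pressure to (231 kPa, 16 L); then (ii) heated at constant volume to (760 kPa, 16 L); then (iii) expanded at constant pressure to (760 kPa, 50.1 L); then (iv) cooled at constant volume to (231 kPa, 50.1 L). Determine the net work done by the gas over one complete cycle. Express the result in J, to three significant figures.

Constant-volume legs do no work.
W(i) = (231)(16 − 50.1) = -7877 J; W(iii) = (760)(50.1 − 16) = 25916 J.
W_net = -7877 + 25916 = 18039 J (the clockwise enclosed area).

W_net ≈ 18000 J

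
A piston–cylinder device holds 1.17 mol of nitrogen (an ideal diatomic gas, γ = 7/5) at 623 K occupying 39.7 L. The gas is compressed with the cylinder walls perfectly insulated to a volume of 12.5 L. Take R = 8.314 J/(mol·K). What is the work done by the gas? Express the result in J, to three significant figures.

W ≈ -8900 J

Adiabatic: TV^(γ−1) = const with γ = 7/5.
T₂ = T₁ (V₁/V₂)^(γ−1) = 623 × (39.7/12.5)^0.4 = 623 × 1.588 = 989.1 K.
W_by = nCᵥ(T₁ − T₂) = (1.17)(20.79)(623 − 989.1) = -8903 J.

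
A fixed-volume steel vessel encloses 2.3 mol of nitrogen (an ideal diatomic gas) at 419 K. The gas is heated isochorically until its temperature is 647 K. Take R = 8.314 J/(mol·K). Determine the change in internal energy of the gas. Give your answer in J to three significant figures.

Constant volume ⇒ W = 0, so Q = ΔU = nCᵥΔT with Cᵥ = 5R/2 = 20.79 J/(mol·K).
ΔU = (2.3)(20.79)(647 − 419) = 10900 J.

ΔU ≈ 10900 J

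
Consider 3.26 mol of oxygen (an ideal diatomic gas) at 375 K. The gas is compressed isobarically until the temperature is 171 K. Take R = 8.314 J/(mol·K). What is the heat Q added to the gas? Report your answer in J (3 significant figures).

Isobaric: W = nRΔT = (3.26)(8.314)(-204) = -5529 J.
ΔU = nCᵥΔT with Cᵥ = 5R/2: ΔU = (3.26)(20.79)(-204) = -13823 J.
Q = ΔU + W = -13823 − 5529 = -19352 J.

Q ≈ -19400 J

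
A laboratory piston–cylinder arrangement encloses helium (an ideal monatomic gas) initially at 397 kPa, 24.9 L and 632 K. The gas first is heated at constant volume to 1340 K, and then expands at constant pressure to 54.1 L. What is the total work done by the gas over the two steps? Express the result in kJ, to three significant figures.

Step 1 (isochoric): W = 0 (constant volume).
After step 1: P = 841.7 kPa (V unchanged).
Step 2 (isobaric): W = PΔV = (841.7 kPa)(54.1 − 24.9 L) = 24579 J.
W_total = 0 + 24579 = 24579 J.

W_total ≈ 24.6 kJ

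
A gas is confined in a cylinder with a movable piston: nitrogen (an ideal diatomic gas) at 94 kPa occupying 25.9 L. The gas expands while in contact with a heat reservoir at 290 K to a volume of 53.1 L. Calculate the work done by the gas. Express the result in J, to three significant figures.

W ≈ 1750 J

Isothermal: W = nRT ln(V₂/V₁) = P₁V₁ ln(V₂/V₁).
P₁V₁ = (94 kPa)(25.9 L) = 2435 J.
W = 2435 × ln(53.1/25.9) = 2435 × 0.7179
W_by_gas = 1748 J.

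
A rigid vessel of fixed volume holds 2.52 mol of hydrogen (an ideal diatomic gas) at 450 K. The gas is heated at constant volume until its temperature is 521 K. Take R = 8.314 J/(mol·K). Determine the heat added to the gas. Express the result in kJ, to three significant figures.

Q ≈ 3.72 kJ

Constant volume ⇒ W = 0, so Q = ΔU = nCᵥΔT with Cᵥ = 5R/2 = 20.79 J/(mol·K).
ΔU = (2.52)(20.79)(521 − 450) = 3719 J.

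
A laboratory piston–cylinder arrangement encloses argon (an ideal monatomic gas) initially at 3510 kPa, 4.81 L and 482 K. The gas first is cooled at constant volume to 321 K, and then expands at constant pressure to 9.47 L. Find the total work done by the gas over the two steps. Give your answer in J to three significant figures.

Step 1 (isochoric): W = 0 (constant volume).
After step 1: P = 2338 kPa (V unchanged).
Step 2 (isobaric): W = PΔV = (2338 kPa)(9.47 − 4.81 L) = 10893 J.
W_total = 0 + 10893 = 10893 J.

W_total ≈ 10900 J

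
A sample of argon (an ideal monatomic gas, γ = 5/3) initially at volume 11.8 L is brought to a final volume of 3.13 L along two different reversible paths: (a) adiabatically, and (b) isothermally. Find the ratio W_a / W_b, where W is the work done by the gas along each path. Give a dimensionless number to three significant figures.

Path (a) adiabatic: W = P₁V₁(1 − (V₁/V₂)^(γ−1))/(γ−1) → W_a/(P₁V₁) = -2.133.
Path (b) isothermal: W = P₁V₁ ln(V₂/V₁) → W_b/(P₁V₁) = -1.327.
W_a / W_b = -2.133 / -1.327 = 1.608.

W_a / W_b ≈ 1.61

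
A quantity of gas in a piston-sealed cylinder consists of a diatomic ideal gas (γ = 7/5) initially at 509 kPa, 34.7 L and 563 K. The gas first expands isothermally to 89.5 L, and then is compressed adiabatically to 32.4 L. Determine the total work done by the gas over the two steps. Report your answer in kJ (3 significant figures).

Step 1 (isothermal): W = P₁V₁ ln(V₂/V₁) = (17662) ln(89.5/34.7) = 16735 J.
After step 1: P = 197.3 kPa, V = 89.5 L, T = 563 K.
Step 2 (adiabatic): W = (P₁V₁ − P₂V₂)/(γ−1) = (17662 − 26519)/0.4 = -22142 J.
W_total = 16735 − 22142 = -5407 J.

W_total ≈ -5.41 kJ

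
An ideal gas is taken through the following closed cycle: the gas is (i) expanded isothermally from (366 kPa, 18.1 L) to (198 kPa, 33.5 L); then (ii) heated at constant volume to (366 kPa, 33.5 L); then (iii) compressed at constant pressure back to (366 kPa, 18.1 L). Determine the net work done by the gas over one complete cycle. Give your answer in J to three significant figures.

Leg (i): W = PᵢVᵢ ln(V_f/Vᵢ) = (6625) ln(33.5/18.1) = 4078 J.
Leg (ii): W = 0.
Leg (iii): W = PΔV = (366)(18.1 − 33.5) = -5636 J.
W_net = 4078 − 5636 = -1558 J.

W_net ≈ -1560 J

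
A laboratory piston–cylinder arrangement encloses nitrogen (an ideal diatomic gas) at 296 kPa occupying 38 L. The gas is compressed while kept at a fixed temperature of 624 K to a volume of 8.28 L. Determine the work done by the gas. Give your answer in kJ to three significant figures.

W ≈ -17.1 kJ

Isothermal: W = nRT ln(V₂/V₁) = P₁V₁ ln(V₂/V₁).
P₁V₁ = (296 kPa)(38 L) = 11248 J.
W = 11248 × ln(8.28/38) = 11248 × -1.524
W_by_gas = -17139 J.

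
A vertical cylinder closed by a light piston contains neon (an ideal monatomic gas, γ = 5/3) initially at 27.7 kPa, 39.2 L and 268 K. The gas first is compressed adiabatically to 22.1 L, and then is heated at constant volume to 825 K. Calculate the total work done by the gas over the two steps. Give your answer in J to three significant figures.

W_total ≈ -758 J

Step 1 (adiabatic): W = (P₁V₁ − P₂V₂)/(γ−1) = (1086 − 1591)/0.667 = -757.9 J.
Step 2 (isochoric): W = 0 (constant volume).
W_total = -757.9 + 0 = -757.9 J.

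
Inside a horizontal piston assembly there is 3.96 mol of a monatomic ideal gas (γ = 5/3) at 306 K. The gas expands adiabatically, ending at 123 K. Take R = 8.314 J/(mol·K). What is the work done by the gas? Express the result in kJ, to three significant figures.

W ≈ 9.04 kJ

Adiabatic ⇒ Q = 0, so W_by = −ΔU = nCᵥ(T₁ − T₂).
Cᵥ = 3R/2 = 12.47 J/(mol·K).
W = (3.96)(12.47)(306 − 123) = 9037 J.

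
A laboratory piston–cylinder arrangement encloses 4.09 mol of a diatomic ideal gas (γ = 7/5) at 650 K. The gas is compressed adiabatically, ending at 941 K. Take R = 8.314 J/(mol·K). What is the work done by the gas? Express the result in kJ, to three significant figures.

W ≈ -24.7 kJ

Adiabatic ⇒ Q = 0, so W_by = −ΔU = nCᵥ(T₁ − T₂).
Cᵥ = 5R/2 = 20.79 J/(mol·K).
W = (4.09)(20.79)(650 − 941) = -24738 J.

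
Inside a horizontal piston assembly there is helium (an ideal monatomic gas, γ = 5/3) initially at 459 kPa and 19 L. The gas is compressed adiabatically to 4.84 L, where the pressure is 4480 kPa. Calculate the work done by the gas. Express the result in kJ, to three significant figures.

Adiabatic: W = (P₁V₁ − P₂V₂)/(γ − 1) with γ = 5/3.
P₁V₁ = 8721 J, P₂V₂ = 21683 J.
W = (8721 − 21683) / 0.6667 = -19443 J.

W ≈ -19.4 kJ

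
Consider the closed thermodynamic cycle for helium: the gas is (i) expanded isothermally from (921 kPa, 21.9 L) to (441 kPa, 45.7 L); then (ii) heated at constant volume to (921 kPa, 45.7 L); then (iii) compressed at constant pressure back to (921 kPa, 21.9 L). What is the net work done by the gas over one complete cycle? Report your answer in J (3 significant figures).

Leg (i): W = PᵢVᵢ ln(V_f/Vᵢ) = (20170) ln(45.7/21.9) = 14837 J.
Leg (ii): W = 0.
Leg (iii): W = PΔV = (921)(21.9 − 45.7) = -21920 J.
W_net = 14837 − 21920 = -7083 J.

W_net ≈ -7080 J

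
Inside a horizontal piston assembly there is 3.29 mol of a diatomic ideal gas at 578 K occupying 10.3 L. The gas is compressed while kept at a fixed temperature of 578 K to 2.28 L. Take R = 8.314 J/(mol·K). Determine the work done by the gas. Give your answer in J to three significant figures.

Isothermal: W = nRT ln(V₂/V₁).
W = (3.29)(8.314)(578) × ln(2.28/10.3)
  = 15810 × -1.508
W_by_gas = -23841 J.

W ≈ -23800 J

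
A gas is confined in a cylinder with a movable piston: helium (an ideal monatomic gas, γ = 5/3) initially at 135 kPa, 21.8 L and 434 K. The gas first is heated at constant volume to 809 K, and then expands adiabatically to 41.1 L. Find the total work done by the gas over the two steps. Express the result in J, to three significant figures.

Step 1 (isochoric): W = 0 (constant volume).
After step 1: P = 251.6 kPa (V unchanged).
Step 2 (adiabatic): W = (P₁V₁ − P₂V₂)/(γ−1) = (5486 − 3595)/0.667 = 2837 J.
W_total = 0 + 2837 = 2837 J.

W_total ≈ 2840 J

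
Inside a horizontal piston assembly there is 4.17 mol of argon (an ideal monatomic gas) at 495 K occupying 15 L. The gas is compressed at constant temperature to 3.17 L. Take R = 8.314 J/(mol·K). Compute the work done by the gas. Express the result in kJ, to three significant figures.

Isothermal: W = nRT ln(V₂/V₁).
W = (4.17)(8.314)(495) × ln(3.17/15)
  = 17161 × -1.554
W_by_gas = -26674 J.

W ≈ -26.7 kJ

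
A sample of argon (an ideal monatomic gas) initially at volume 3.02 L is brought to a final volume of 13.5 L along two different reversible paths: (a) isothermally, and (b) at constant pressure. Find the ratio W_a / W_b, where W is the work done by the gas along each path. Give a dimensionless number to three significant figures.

W_a / W_b ≈ 0.432

Path (a) isothermal: W = P₁V₁ ln(V₂/V₁) → W_a/(P₁V₁) = 1.497.
Path (b) isobaric: W = P₁(V₂ − V₁) → W_b/(P₁V₁) = 3.47.
W_a / W_b = 1.497 / 3.47 = 0.4315.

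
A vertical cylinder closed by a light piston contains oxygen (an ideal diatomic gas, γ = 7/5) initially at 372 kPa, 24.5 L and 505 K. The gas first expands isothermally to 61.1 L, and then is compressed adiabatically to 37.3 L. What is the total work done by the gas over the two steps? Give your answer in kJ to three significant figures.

Step 1 (isothermal): W = P₁V₁ ln(V₂/V₁) = (9114) ln(61.1/24.5) = 8329 J.
After step 1: P = 149.2 kPa, V = 61.1 L, T = 505 K.
Step 2 (adiabatic): W = (P₁V₁ − P₂V₂)/(γ−1) = (9114 − 11103)/0.4 = -4973 J.
W_total = 8329 − 4973 = 3356 J.

W_total ≈ 3.36 kJ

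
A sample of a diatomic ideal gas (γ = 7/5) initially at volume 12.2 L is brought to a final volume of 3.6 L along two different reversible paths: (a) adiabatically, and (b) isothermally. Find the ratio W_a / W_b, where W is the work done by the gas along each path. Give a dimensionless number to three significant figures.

Path (a) adiabatic: W = P₁V₁(1 − (V₁/V₂)^(γ−1))/(γ−1) → W_a/(P₁V₁) = -1.573.
Path (b) isothermal: W = P₁V₁ ln(V₂/V₁) → W_b/(P₁V₁) = -1.221.
W_a / W_b = -1.573 / -1.221 = 1.289.

W_a / W_b ≈ 1.29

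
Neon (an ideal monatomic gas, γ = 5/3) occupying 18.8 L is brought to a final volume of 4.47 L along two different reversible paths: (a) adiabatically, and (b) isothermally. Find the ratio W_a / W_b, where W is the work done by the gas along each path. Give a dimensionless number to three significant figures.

W_a / W_b ≈ 1.68

Path (a) adiabatic: W = P₁V₁(1 − (V₁/V₂)^(γ−1))/(γ−1) → W_a/(P₁V₁) = -2.408.
Path (b) isothermal: W = P₁V₁ ln(V₂/V₁) → W_b/(P₁V₁) = -1.436.
W_a / W_b = -2.408 / -1.436 = 1.677.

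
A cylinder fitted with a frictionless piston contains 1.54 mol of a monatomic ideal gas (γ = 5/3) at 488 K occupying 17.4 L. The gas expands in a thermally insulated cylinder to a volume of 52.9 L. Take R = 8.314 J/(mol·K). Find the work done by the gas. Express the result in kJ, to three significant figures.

W ≈ 4.91 kJ

Adiabatic: TV^(γ−1) = const with γ = 5/3.
T₂ = T₁ (V₁/V₂)^(γ−1) = 488 × (17.4/52.9)^0.667 = 488 × 0.4765 = 232.5 K.
W_by = nCᵥ(T₁ − T₂) = (1.54)(12.47)(488 − 232.5) = 4906 J.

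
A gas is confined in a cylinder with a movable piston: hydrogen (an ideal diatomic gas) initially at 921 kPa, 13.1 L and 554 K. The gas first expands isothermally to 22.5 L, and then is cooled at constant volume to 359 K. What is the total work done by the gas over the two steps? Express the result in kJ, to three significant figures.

Step 1 (isothermal): W = P₁V₁ ln(V₂/V₁) = (12065) ln(22.5/13.1) = 6526 J.
Step 2 (isochoric): W = 0 (constant volume).
W_total = 6526 + 0 = 6526 J.

W_total ≈ 6.53 kJ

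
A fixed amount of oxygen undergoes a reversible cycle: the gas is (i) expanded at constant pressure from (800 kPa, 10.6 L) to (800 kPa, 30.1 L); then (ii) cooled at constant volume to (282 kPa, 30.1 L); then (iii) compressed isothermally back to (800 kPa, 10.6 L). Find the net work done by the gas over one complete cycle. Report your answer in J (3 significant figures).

W_net ≈ 6740 J

Leg (i): W = PΔV = (800)(30.1 − 10.6) = 15600 J.
Leg (ii): W = 0.
Leg (iii): W = PᵢVᵢ ln(V_f/Vᵢ) = (8488) ln(10.6/30.1) = -8859 J.
W_net = 15600 − 8859 = 6741 J.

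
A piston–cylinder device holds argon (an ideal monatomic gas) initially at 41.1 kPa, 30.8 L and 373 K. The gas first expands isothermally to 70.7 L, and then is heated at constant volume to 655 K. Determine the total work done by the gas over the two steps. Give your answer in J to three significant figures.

Step 1 (isothermal): W = P₁V₁ ln(V₂/V₁) = (1266) ln(70.7/30.8) = 1052 J.
Step 2 (isochoric): W = 0 (constant volume).
W_total = 1052 + 0 = 1052 J.

W_total ≈ 1050 J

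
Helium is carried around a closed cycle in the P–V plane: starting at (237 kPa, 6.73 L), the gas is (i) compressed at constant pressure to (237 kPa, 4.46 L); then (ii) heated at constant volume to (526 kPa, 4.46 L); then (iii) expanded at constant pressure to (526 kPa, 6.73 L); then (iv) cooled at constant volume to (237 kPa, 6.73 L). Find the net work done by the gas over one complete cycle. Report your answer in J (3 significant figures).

W_net ≈ 656 J

Constant-volume legs do no work.
W(i) = (237)(4.46 − 6.73) = -538 J; W(iii) = (526)(6.73 − 4.46) = 1194 J.
W_net = -538 + 1194 = 656 J (the clockwise enclosed area).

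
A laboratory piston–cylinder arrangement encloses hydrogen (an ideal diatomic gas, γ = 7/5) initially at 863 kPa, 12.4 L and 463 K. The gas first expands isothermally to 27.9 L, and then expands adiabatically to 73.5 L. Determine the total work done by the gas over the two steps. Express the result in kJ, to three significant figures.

W_total ≈ 17.3 kJ

Step 1 (isothermal): W = P₁V₁ ln(V₂/V₁) = (10701) ln(27.9/12.4) = 8678 J.
After step 1: P = 383.6 kPa, V = 27.9 L, T = 463 K.
Step 2 (adiabatic): W = (P₁V₁ − P₂V₂)/(γ−1) = (10701 − 7264)/0.4 = 8594 J.
W_total = 8678 + 8594 = 17272 J.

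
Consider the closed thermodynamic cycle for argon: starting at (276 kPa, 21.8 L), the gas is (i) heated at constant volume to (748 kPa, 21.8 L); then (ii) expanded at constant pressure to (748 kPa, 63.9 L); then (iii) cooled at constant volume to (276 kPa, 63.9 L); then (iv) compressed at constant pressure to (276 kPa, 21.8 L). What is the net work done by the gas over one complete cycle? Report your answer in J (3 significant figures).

W_net ≈ 19900 J

Constant-volume legs do no work.
W(ii) = (748)(63.9 − 21.8) = 31491 J; W(iv) = (276)(21.8 − 63.9) = -11620 J.
W_net = 31491 − 11620 = 19871 J (the clockwise enclosed area).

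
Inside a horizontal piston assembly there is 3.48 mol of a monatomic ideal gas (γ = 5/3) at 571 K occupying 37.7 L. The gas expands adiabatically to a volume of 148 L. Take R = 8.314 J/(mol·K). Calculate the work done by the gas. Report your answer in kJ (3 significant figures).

Adiabatic: TV^(γ−1) = const with γ = 5/3.
T₂ = T₁ (V₁/V₂)^(γ−1) = 571 × (37.7/148)^0.667 = 571 × 0.4018 = 229.5 K.
W_by = nCᵥ(T₁ − T₂) = (3.48)(12.47)(571 − 229.5) = 14823 J.

W ≈ 14.8 kJ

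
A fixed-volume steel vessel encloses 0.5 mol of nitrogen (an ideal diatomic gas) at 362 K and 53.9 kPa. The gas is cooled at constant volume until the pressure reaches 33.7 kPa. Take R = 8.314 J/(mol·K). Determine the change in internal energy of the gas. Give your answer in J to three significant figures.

Constant volume ⇒ W = 0, so Q = ΔU = nCᵥΔT with Cᵥ = 5R/2 = 20.79 J/(mol·K).
At constant V, T₂/T₁ = P₂/P₁ ⇒ ΔT = T₁(P₂/P₁ − 1) = 362·(33.7/53.9 − 1) = -135.7 K.
ΔU = (0.5)(20.79)(-135.7) = -1410 J.

ΔU ≈ -1410 J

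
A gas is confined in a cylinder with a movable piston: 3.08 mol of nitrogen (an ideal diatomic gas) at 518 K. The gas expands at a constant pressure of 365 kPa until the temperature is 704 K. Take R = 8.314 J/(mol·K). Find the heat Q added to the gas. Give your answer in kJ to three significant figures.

Isobaric: W = nRΔT = (3.08)(8.314)(186) = 4763 J.
ΔU = nCᵥΔT with Cᵥ = 5R/2: ΔU = (3.08)(20.79)(186) = 11907 J.
Q = ΔU + W = 11907 + 4763 = 16670 J.

Q ≈ 16.7 kJ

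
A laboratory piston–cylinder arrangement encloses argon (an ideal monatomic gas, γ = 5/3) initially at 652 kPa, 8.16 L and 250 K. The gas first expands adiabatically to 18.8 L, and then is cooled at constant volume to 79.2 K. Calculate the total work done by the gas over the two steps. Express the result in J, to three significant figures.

Step 1 (adiabatic): W = (P₁V₁ − P₂V₂)/(γ−1) = (5320 − 3050)/0.667 = 3406 J.
Step 2 (isochoric): W = 0 (constant volume).
W_total = 3406 + 0 = 3406 J.

W_total ≈ 3410 J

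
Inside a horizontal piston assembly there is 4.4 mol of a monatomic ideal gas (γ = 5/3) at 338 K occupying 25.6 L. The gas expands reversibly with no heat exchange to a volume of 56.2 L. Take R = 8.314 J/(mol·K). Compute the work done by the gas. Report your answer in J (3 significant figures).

W ≈ 7570 J

Adiabatic: TV^(γ−1) = const with γ = 5/3.
T₂ = T₁ (V₁/V₂)^(γ−1) = 338 × (25.6/56.2)^0.667 = 338 × 0.592 = 200.1 K.
W_by = nCᵥ(T₁ − T₂) = (4.4)(12.47)(338 − 200.1) = 7567 J.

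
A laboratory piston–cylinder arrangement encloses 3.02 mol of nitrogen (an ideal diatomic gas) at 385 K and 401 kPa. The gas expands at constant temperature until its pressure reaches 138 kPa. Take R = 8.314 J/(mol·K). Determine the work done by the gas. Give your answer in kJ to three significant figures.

Isothermal process: W = nRT ln(V₂/V₁) = nRT ln(P₁/P₂).
W = (3.02)(8.314)(385) × ln(401/138)
  = 9667 × ln(2.906) = 9667 × 1.067
W_by_gas = 10312 J.

W ≈ 10.3 kJ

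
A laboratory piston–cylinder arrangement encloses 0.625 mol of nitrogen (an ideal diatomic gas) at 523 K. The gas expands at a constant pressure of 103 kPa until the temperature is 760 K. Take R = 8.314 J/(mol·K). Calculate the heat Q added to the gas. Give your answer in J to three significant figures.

Isobaric: W = nRΔT = (0.625)(8.314)(237) = 1232 J.
ΔU = nCᵥΔT with Cᵥ = 5R/2: ΔU = (0.625)(20.79)(237) = 3079 J.
Q = ΔU + W = 3079 + 1232 = 4310 J.

Q ≈ 4310 J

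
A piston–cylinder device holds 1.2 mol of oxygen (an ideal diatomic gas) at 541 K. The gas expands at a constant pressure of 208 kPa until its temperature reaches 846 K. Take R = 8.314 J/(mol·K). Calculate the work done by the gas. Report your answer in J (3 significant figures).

W ≈ 3040 J

Isobaric: W = P ΔV = nR ΔT.
W = (1.2)(8.314)(846 − 541) = 3043 J.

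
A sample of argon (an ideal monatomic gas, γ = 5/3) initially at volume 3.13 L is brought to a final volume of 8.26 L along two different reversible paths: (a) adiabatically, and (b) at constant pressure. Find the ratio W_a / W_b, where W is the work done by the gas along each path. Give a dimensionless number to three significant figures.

W_a / W_b ≈ 0.436

Path (a) adiabatic: W = P₁V₁(1 − (V₁/V₂)^(γ−1))/(γ−1) → W_a/(P₁V₁) = 0.7145.
Path (b) isobaric: W = P₁(V₂ − V₁) → W_b/(P₁V₁) = 1.639.
W_a / W_b = 0.7145 / 1.639 = 0.436.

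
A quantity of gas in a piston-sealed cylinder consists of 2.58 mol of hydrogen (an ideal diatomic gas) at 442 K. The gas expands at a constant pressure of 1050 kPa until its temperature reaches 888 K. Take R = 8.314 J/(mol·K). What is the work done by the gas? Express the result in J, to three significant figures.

W ≈ 9570 J

Isobaric: W = P ΔV = nR ΔT.
W = (2.58)(8.314)(888 − 442) = 9567 J.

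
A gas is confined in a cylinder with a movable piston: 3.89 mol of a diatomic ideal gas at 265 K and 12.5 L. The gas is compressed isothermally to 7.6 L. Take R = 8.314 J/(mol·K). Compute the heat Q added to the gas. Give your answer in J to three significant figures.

Isothermal ⇒ ΔU = 0, so Q = W = nRT ln(V₂/V₁).
Q = (3.89)(8.314)(265) ln(7.6/12.5) = 8570 × -0.4976 = -4265 J.

Q ≈ -4260 J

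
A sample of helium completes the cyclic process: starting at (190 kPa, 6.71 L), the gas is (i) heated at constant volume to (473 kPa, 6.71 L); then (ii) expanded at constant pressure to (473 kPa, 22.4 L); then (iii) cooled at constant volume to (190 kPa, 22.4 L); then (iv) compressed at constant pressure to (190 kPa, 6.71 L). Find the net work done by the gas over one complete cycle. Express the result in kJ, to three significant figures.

Constant-volume legs do no work.
W(ii) = (473)(22.4 − 6.71) = 7421 J; W(iv) = (190)(6.71 − 22.4) = -2981 J.
W_net = 7421 − 2981 = 4440 J (the clockwise enclosed area).

W_net ≈ 4.44 kJ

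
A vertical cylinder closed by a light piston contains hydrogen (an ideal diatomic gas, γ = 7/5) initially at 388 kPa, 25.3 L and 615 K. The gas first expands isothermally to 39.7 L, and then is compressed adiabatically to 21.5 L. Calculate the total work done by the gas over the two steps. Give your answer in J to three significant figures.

W_total ≈ -2400 J

Step 1 (isothermal): W = P₁V₁ ln(V₂/V₁) = (9816) ln(39.7/25.3) = 4423 J.
After step 1: P = 247.3 kPa, V = 39.7 L, T = 615 K.
Step 2 (adiabatic): W = (P₁V₁ − P₂V₂)/(γ−1) = (9816 − 12546)/0.4 = -6823 J.
W_total = 4423 − 6823 = -2400 J.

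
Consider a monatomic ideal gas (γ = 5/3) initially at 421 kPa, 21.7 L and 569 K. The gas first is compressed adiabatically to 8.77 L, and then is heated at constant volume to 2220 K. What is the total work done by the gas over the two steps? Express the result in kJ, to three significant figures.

W_total ≈ -11.4 kJ

Step 1 (adiabatic): W = (P₁V₁ − P₂V₂)/(γ−1) = (9136 − 16713)/0.667 = -11366 J.
Step 2 (isochoric): W = 0 (constant volume).
W_total = -11366 + 0 = -11366 J.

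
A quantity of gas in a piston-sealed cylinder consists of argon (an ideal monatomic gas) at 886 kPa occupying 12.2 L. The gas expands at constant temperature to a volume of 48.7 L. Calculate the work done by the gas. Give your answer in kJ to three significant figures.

Isothermal: W = nRT ln(V₂/V₁) = P₁V₁ ln(V₂/V₁).
P₁V₁ = (886 kPa)(12.2 L) = 10809 J.
W = 10809 × ln(48.7/12.2) = 10809 × 1.384
W_by_gas = 14963 J.

W ≈ 15.0 kJ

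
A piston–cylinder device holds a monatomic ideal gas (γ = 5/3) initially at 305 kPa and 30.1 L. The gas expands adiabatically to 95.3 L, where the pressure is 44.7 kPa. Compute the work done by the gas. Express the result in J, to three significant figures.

Adiabatic: W = (P₁V₁ − P₂V₂)/(γ − 1) with γ = 5/3.
P₁V₁ = 9180 J, P₂V₂ = 4260 J.
W = (9180 − 4260) / 0.6667 = 7381 J.

W ≈ 7380 J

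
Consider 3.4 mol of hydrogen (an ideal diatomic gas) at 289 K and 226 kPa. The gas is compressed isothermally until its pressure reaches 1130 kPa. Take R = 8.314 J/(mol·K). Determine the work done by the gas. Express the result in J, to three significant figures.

Isothermal process: W = nRT ln(V₂/V₁) = nRT ln(P₁/P₂).
W = (3.4)(8.314)(289) × ln(226/1130)
  = 8169 × ln(0.2) = 8169 × -1.609
W_by_gas = -13148 J.

W ≈ -13100 J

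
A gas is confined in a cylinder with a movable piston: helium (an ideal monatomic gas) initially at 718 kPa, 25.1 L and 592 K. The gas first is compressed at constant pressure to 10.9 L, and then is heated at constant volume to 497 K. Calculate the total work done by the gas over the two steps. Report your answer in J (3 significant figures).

Step 1 (isobaric): W = PΔV = (718 kPa)(10.9 − 25.1 L) = -10196 J.
Step 2 (isochoric): W = 0 (constant volume).
W_total = -10196 + 0 = -10196 J.

W_total ≈ -10200 J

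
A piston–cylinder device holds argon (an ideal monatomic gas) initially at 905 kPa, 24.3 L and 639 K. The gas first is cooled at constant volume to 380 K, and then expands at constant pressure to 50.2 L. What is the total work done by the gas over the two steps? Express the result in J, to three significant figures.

W_total ≈ 13900 J

Step 1 (isochoric): W = 0 (constant volume).
After step 1: P = 538.2 kPa (V unchanged).
Step 2 (isobaric): W = PΔV = (538.2 kPa)(50.2 − 24.3 L) = 13939 J.
W_total = 0 + 13939 = 13939 J.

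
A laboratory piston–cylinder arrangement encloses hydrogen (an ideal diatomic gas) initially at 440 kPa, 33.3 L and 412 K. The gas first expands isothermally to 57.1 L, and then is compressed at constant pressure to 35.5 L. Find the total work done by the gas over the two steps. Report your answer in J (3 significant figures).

W_total ≈ 2360 J

Step 1 (isothermal): W = P₁V₁ ln(V₂/V₁) = (14652) ln(57.1/33.3) = 7901 J.
After step 1: P = 256.6 kPa, V = 57.1 L, T = 412 K.
Step 2 (isobaric): W = PΔV = (256.6 kPa)(35.5 − 57.1 L) = -5543 J.
W_total = 7901 − 5543 = 2358 J.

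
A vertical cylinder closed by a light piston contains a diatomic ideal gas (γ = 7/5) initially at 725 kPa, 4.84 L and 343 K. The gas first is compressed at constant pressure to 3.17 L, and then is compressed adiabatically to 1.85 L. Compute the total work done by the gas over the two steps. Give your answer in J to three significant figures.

Step 1 (isobaric): W = PΔV = (725 kPa)(3.17 − 4.84 L) = -1211 J.
After step 1: P = 725 kPa, V = 3.17 L, T = 224.7 K.
Step 2 (adiabatic): W = (P₁V₁ − P₂V₂)/(γ−1) = (2298 − 2851)/0.4 = -1381 J.
W_total = -1211 − 1381 = -2592 J.

W_total ≈ -2590 J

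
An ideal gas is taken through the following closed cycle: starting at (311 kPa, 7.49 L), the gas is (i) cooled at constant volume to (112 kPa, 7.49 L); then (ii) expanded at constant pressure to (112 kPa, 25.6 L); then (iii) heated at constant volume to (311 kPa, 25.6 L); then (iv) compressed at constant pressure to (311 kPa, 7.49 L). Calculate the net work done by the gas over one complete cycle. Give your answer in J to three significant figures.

W_net ≈ -3600 J

Constant-volume legs do no work.
W(ii) = (112)(25.6 − 7.49) = 2028 J; W(iv) = (311)(7.49 − 25.6) = -5632 J.
W_net = 2028 − 5632 = -3604 J (the counter-clockwise enclosed area).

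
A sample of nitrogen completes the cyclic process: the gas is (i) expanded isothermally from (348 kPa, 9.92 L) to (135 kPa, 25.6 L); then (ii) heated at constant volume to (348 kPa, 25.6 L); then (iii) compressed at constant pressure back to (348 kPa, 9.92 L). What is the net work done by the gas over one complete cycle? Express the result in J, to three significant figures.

Leg (i): W = PᵢVᵢ ln(V_f/Vᵢ) = (3452) ln(25.6/9.92) = 3273 J.
Leg (ii): W = 0.
Leg (iii): W = PΔV = (348)(9.92 − 25.6) = -5457 J.
W_net = 3273 − 5457 = -2184 J.

W_net ≈ -2180 J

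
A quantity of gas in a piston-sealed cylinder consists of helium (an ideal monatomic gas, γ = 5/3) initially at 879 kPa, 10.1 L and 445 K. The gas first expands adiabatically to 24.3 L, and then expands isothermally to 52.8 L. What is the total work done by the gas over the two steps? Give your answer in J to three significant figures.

Step 1 (adiabatic): W = (P₁V₁ − P₂V₂)/(γ−1) = (8878 − 4944)/0.667 = 5900 J.
After step 1: P = 203.5 kPa, V = 24.3 L, T = 247.8 K.
Step 2 (isothermal): W = P₁V₁ ln(V₂/V₁) = (4944) ln(52.8/24.3) = 3837 J.
W_total = 5900 + 3837 = 9737 J.

W_total ≈ 9740 J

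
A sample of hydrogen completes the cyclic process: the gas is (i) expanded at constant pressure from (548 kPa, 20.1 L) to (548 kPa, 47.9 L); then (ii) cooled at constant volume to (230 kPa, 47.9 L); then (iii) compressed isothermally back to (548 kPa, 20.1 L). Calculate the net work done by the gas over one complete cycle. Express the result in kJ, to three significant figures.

Leg (i): W = PΔV = (548)(47.9 − 20.1) = 15234 J.
Leg (ii): W = 0.
Leg (iii): W = PᵢVᵢ ln(V_f/Vᵢ) = (11017) ln(20.1/47.9) = -9567 J.
W_net = 15234 − 9567 = 5667 J.

W_net ≈ 5.67 kJ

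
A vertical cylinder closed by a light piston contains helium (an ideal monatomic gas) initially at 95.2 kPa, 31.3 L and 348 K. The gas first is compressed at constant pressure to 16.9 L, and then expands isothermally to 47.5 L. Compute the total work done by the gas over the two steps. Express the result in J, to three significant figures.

Step 1 (isobaric): W = PΔV = (95.2 kPa)(16.9 − 31.3 L) = -1371 J.
After step 1: P = 95.2 kPa, V = 16.9 L, T = 187.9 K.
Step 2 (isothermal): W = P₁V₁ ln(V₂/V₁) = (1609) ln(47.5/16.9) = 1663 J.
W_total = -1371 + 1663 = 291.8 J.

W_total ≈ 292 J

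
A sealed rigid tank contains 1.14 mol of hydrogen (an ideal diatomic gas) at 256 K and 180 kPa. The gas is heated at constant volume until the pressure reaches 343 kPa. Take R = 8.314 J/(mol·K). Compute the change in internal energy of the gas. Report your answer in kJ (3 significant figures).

Constant volume ⇒ W = 0, so Q = ΔU = nCᵥΔT with Cᵥ = 5R/2 = 20.79 J/(mol·K).
At constant V, T₂/T₁ = P₂/P₁ ⇒ ΔT = T₁(P₂/P₁ − 1) = 256·(343/180 − 1) = 231.8 K.
ΔU = (1.14)(20.79)(231.8) = 5493 J.

ΔU ≈ 5.49 kJ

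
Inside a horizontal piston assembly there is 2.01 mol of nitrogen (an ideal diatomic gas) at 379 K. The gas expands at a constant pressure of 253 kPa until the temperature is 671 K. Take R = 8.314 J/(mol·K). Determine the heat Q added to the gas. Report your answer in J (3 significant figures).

Isobaric: W = nRΔT = (2.01)(8.314)(292) = 4880 J.
ΔU = nCᵥΔT with Cᵥ = 5R/2: ΔU = (2.01)(20.79)(292) = 12199 J.
Q = ΔU + W = 12199 + 4880 = 17079 J.

Q ≈ 17100 J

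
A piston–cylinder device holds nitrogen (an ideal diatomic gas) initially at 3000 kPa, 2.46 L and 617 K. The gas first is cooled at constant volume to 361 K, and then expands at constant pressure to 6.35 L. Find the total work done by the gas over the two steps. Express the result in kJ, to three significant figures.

W_total ≈ 6.83 kJ

Step 1 (isochoric): W = 0 (constant volume).
After step 1: P = 1755 kPa (V unchanged).
Step 2 (isobaric): W = PΔV = (1755 kPa)(6.35 − 2.46 L) = 6828 J.
W_total = 0 + 6828 = 6828 J.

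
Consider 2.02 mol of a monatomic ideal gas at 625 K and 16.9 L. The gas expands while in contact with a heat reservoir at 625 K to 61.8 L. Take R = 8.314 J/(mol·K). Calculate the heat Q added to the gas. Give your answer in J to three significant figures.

Q ≈ 13600 J

Isothermal ⇒ ΔU = 0, so Q = W = nRT ln(V₂/V₁).
Q = (2.02)(8.314)(625) ln(61.8/16.9) = 10496 × 1.297 = 13610 J.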